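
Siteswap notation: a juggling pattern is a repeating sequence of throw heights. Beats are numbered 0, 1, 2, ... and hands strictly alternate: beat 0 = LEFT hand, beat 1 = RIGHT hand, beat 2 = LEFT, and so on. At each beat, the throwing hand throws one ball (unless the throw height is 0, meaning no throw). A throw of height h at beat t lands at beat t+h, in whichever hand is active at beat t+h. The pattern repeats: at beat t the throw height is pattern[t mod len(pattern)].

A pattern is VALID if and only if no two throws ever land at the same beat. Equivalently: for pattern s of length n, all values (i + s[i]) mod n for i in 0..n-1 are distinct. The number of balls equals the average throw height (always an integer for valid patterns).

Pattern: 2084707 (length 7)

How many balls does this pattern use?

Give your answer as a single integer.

Answer: 4

Derivation:
Pattern = [2, 0, 8, 4, 7, 0, 7], length n = 7
  position 0: throw height = 2, running sum = 2
  position 1: throw height = 0, running sum = 2
  position 2: throw height = 8, running sum = 10
  position 3: throw height = 4, running sum = 14
  position 4: throw height = 7, running sum = 21
  position 5: throw height = 0, running sum = 21
  position 6: throw height = 7, running sum = 28
Total sum = 28; balls = sum / n = 28 / 7 = 4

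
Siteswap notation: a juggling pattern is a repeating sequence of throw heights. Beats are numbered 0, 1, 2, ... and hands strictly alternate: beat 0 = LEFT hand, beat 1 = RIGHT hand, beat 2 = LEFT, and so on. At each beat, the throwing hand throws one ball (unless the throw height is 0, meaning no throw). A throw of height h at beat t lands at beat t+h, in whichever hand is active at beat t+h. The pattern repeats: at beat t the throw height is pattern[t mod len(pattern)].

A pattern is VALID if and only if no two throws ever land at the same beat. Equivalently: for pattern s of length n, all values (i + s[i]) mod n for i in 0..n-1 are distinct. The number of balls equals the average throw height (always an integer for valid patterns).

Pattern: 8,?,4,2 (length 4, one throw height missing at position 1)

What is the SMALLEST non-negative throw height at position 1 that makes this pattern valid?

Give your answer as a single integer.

Answer: 2

Derivation:
i=0: (0 + 8) mod 4 = 0
i=1: s[i]=? (unknown)
i=2: (2 + 4) mod 4 = 2
i=3: (3 + 2) mod 4 = 1
Known residues: [0, 1, 2]; need a permutation of 0..3, so missing residue r = 3
Need (1 + s) mod 4 = 3; smallest s = (3 - 1) mod 4 = 2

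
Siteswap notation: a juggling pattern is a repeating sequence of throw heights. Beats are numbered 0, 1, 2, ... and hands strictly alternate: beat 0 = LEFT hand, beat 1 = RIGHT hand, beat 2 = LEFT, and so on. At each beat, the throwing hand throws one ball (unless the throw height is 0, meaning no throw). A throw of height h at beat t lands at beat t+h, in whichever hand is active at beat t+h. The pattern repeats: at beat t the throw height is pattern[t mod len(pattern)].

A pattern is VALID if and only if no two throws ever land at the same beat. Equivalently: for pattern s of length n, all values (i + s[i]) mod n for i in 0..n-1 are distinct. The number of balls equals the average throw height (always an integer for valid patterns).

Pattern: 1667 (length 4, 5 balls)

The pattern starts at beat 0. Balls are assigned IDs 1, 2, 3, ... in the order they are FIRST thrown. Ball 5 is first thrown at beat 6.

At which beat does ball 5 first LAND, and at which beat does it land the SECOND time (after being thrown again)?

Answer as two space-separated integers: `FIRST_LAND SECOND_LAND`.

Answer: 12 13

Derivation:
Beat 0 (L): throw ball1 h=1 -> lands@1:R; in-air after throw: [b1@1:R]
Beat 1 (R): throw ball1 h=6 -> lands@7:R; in-air after throw: [b1@7:R]
Beat 2 (L): throw ball2 h=6 -> lands@8:L; in-air after throw: [b1@7:R b2@8:L]
Beat 3 (R): throw ball3 h=7 -> lands@10:L; in-air after throw: [b1@7:R b2@8:L b3@10:L]
Beat 4 (L): throw ball4 h=1 -> lands@5:R; in-air after throw: [b4@5:R b1@7:R b2@8:L b3@10:L]
Beat 5 (R): throw ball4 h=6 -> lands@11:R; in-air after throw: [b1@7:R b2@8:L b3@10:L b4@11:R]
Beat 6 (L): throw ball5 h=6 -> lands@12:L; in-air after throw: [b1@7:R b2@8:L b3@10:L b4@11:R b5@12:L]
Beat 7 (R): throw ball1 h=7 -> lands@14:L; in-air after throw: [b2@8:L b3@10:L b4@11:R b5@12:L b1@14:L]
Beat 8 (L): throw ball2 h=1 -> lands@9:R; in-air after throw: [b2@9:R b3@10:L b4@11:R b5@12:L b1@14:L]
Beat 9 (R): throw ball2 h=6 -> lands@15:R; in-air after throw: [b3@10:L b4@11:R b5@12:L b1@14:L b2@15:R]
Beat 10 (L): throw ball3 h=6 -> lands@16:L; in-air after throw: [b4@11:R b5@12:L b1@14:L b2@15:R b3@16:L]
Beat 11 (R): throw ball4 h=7 -> lands@18:L; in-air after throw: [b5@12:L b1@14:L b2@15:R b3@16:L b4@18:L]
Beat 12 (L): throw ball5 h=1 -> lands@13:R; in-air after throw: [b5@13:R b1@14:L b2@15:R b3@16:L b4@18:L]
Beat 13 (R): throw ball5 h=6 -> lands@19:R; in-air after throw: [b1@14:L b2@15:R b3@16:L b4@18:L b5@19:R]
Ball 5: thrown@6 h=6 -> first land @12; rethrown@12 h=1 -> second land @13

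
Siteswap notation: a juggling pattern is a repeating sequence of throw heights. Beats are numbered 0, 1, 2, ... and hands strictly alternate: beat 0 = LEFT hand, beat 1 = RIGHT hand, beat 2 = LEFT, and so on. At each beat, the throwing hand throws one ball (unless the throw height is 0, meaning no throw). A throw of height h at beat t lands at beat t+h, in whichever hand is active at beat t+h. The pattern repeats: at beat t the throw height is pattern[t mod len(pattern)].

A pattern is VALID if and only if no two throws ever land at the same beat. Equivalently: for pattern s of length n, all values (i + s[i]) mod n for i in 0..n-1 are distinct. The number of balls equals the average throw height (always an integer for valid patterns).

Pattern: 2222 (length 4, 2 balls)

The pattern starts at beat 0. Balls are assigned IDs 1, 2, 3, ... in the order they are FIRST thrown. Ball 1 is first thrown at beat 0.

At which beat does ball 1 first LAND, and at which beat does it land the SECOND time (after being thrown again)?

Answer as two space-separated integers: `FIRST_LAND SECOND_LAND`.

Answer: 2 4

Derivation:
Beat 0 (L): throw ball1 h=2 -> lands@2:L; in-air after throw: [b1@2:L]
Beat 1 (R): throw ball2 h=2 -> lands@3:R; in-air after throw: [b1@2:L b2@3:R]
Beat 2 (L): throw ball1 h=2 -> lands@4:L; in-air after throw: [b2@3:R b1@4:L]
Beat 3 (R): throw ball2 h=2 -> lands@5:R; in-air after throw: [b1@4:L b2@5:R]
Beat 4 (L): throw ball1 h=2 -> lands@6:L; in-air after throw: [b2@5:R b1@6:L]
Ball 1: thrown@0 h=2 -> first land @2; rethrown@2 h=2 -> second land @4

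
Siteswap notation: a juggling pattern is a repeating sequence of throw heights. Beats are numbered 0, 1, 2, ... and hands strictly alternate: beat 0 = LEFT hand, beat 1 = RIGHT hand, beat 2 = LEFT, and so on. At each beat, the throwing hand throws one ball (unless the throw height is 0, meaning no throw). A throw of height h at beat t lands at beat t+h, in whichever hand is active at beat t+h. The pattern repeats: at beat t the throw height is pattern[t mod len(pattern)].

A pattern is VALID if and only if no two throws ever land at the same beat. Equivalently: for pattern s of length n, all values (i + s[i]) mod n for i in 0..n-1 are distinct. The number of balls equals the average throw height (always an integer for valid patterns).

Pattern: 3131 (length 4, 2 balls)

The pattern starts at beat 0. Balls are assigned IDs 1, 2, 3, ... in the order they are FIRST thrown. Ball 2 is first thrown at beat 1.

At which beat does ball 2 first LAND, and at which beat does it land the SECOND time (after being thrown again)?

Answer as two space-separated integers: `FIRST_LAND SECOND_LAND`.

Answer: 2 5

Derivation:
Beat 0 (L): throw ball1 h=3 -> lands@3:R; in-air after throw: [b1@3:R]
Beat 1 (R): throw ball2 h=1 -> lands@2:L; in-air after throw: [b2@2:L b1@3:R]
Beat 2 (L): throw ball2 h=3 -> lands@5:R; in-air after throw: [b1@3:R b2@5:R]
Beat 3 (R): throw ball1 h=1 -> lands@4:L; in-air after throw: [b1@4:L b2@5:R]
Beat 4 (L): throw ball1 h=3 -> lands@7:R; in-air after throw: [b2@5:R b1@7:R]
Beat 5 (R): throw ball2 h=1 -> lands@6:L; in-air after throw: [b2@6:L b1@7:R]
Ball 2: thrown@1 h=1 -> first land @2; rethrown@2 h=3 -> second land @5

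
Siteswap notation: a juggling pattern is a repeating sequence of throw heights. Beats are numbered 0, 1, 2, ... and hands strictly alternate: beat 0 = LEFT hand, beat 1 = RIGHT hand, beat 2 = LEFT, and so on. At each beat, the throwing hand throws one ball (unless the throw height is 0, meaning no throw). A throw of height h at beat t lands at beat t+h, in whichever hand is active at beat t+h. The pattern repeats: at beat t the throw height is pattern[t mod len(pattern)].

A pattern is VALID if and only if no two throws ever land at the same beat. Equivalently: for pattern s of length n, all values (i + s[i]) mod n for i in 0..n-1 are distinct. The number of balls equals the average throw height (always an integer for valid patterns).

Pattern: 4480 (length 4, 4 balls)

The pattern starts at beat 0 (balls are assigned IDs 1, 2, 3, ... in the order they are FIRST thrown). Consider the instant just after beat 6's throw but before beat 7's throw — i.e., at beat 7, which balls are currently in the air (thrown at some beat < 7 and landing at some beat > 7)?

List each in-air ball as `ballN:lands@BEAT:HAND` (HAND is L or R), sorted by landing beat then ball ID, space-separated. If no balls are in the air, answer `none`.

Beat 0 (L): throw ball1 h=4 -> lands@4:L; in-air after throw: [b1@4:L]
Beat 1 (R): throw ball2 h=4 -> lands@5:R; in-air after throw: [b1@4:L b2@5:R]
Beat 2 (L): throw ball3 h=8 -> lands@10:L; in-air after throw: [b1@4:L b2@5:R b3@10:L]
Beat 4 (L): throw ball1 h=4 -> lands@8:L; in-air after throw: [b2@5:R b1@8:L b3@10:L]
Beat 5 (R): throw ball2 h=4 -> lands@9:R; in-air after throw: [b1@8:L b2@9:R b3@10:L]
Beat 6 (L): throw ball4 h=8 -> lands@14:L; in-air after throw: [b1@8:L b2@9:R b3@10:L b4@14:L]

Answer: ball1:lands@8:L ball2:lands@9:R ball3:lands@10:L ball4:lands@14:L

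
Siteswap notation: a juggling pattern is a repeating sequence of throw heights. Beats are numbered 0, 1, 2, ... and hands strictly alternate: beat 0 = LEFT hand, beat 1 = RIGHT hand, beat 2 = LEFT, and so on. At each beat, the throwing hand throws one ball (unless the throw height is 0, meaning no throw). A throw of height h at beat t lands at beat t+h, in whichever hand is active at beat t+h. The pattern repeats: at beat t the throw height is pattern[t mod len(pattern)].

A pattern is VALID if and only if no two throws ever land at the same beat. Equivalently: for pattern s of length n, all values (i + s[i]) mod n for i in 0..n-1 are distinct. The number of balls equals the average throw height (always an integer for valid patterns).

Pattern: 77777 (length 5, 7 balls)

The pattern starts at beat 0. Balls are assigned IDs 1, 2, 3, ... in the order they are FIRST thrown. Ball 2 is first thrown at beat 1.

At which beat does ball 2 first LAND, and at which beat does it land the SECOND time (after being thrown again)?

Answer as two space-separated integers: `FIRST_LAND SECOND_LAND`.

Answer: 8 15

Derivation:
Beat 0 (L): throw ball1 h=7 -> lands@7:R; in-air after throw: [b1@7:R]
Beat 1 (R): throw ball2 h=7 -> lands@8:L; in-air after throw: [b1@7:R b2@8:L]
Beat 2 (L): throw ball3 h=7 -> lands@9:R; in-air after throw: [b1@7:R b2@8:L b3@9:R]
Beat 3 (R): throw ball4 h=7 -> lands@10:L; in-air after throw: [b1@7:R b2@8:L b3@9:R b4@10:L]
Beat 4 (L): throw ball5 h=7 -> lands@11:R; in-air after throw: [b1@7:R b2@8:L b3@9:R b4@10:L b5@11:R]
Beat 5 (R): throw ball6 h=7 -> lands@12:L; in-air after throw: [b1@7:R b2@8:L b3@9:R b4@10:L b5@11:R b6@12:L]
Beat 6 (L): throw ball7 h=7 -> lands@13:R; in-air after throw: [b1@7:R b2@8:L b3@9:R b4@10:L b5@11:R b6@12:L b7@13:R]
Beat 7 (R): throw ball1 h=7 -> lands@14:L; in-air after throw: [b2@8:L b3@9:R b4@10:L b5@11:R b6@12:L b7@13:R b1@14:L]
Beat 8 (L): throw ball2 h=7 -> lands@15:R; in-air after throw: [b3@9:R b4@10:L b5@11:R b6@12:L b7@13:R b1@14:L b2@15:R]
Beat 9 (R): throw ball3 h=7 -> lands@16:L; in-air after throw: [b4@10:L b5@11:R b6@12:L b7@13:R b1@14:L b2@15:R b3@16:L]
Beat 10 (L): throw ball4 h=7 -> lands@17:R; in-air after throw: [b5@11:R b6@12:L b7@13:R b1@14:L b2@15:R b3@16:L b4@17:R]
Beat 11 (R): throw ball5 h=7 -> lands@18:L; in-air after throw: [b6@12:L b7@13:R b1@14:L b2@15:R b3@16:L b4@17:R b5@18:L]
Beat 12 (L): throw ball6 h=7 -> lands@19:R; in-air after throw: [b7@13:R b1@14:L b2@15:R b3@16:L b4@17:R b5@18:L b6@19:R]
Beat 13 (R): throw ball7 h=7 -> lands@20:L; in-air after throw: [b1@14:L b2@15:R b3@16:L b4@17:R b5@18:L b6@19:R b7@20:L]
Beat 14 (L): throw ball1 h=7 -> lands@21:R; in-air after throw: [b2@15:R b3@16:L b4@17:R b5@18:L b6@19:R b7@20:L b1@21:R]
Beat 15 (R): throw ball2 h=7 -> lands@22:L; in-air after throw: [b3@16:L b4@17:R b5@18:L b6@19:R b7@20:L b1@21:R b2@22:L]
Ball 2: thrown@1 h=7 -> first land @8; rethrown@8 h=7 -> second land @15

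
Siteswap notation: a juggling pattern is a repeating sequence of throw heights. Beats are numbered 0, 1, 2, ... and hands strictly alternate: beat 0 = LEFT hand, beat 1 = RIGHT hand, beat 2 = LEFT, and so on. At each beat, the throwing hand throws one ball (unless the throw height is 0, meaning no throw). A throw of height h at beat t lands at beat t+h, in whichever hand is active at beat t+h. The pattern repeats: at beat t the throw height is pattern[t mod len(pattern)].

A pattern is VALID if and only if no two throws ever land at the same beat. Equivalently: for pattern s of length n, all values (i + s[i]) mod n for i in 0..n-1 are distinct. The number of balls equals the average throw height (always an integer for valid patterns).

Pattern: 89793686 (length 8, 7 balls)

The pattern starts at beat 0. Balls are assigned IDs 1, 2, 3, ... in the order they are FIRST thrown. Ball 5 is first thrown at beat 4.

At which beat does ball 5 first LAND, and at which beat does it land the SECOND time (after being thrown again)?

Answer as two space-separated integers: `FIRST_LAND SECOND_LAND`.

Answer: 7 13

Derivation:
Beat 0 (L): throw ball1 h=8 -> lands@8:L; in-air after throw: [b1@8:L]
Beat 1 (R): throw ball2 h=9 -> lands@10:L; in-air after throw: [b1@8:L b2@10:L]
Beat 2 (L): throw ball3 h=7 -> lands@9:R; in-air after throw: [b1@8:L b3@9:R b2@10:L]
Beat 3 (R): throw ball4 h=9 -> lands@12:L; in-air after throw: [b1@8:L b3@9:R b2@10:L b4@12:L]
Beat 4 (L): throw ball5 h=3 -> lands@7:R; in-air after throw: [b5@7:R b1@8:L b3@9:R b2@10:L b4@12:L]
Beat 5 (R): throw ball6 h=6 -> lands@11:R; in-air after throw: [b5@7:R b1@8:L b3@9:R b2@10:L b6@11:R b4@12:L]
Beat 6 (L): throw ball7 h=8 -> lands@14:L; in-air after throw: [b5@7:R b1@8:L b3@9:R b2@10:L b6@11:R b4@12:L b7@14:L]
Beat 7 (R): throw ball5 h=6 -> lands@13:R; in-air after throw: [b1@8:L b3@9:R b2@10:L b6@11:R b4@12:L b5@13:R b7@14:L]
Beat 8 (L): throw ball1 h=8 -> lands@16:L; in-air after throw: [b3@9:R b2@10:L b6@11:R b4@12:L b5@13:R b7@14:L b1@16:L]
Beat 9 (R): throw ball3 h=9 -> lands@18:L; in-air after throw: [b2@10:L b6@11:R b4@12:L b5@13:R b7@14:L b1@16:L b3@18:L]
Beat 10 (L): throw ball2 h=7 -> lands@17:R; in-air after throw: [b6@11:R b4@12:L b5@13:R b7@14:L b1@16:L b2@17:R b3@18:L]
Beat 11 (R): throw ball6 h=9 -> lands@20:L; in-air after throw: [b4@12:L b5@13:R b7@14:L b1@16:L b2@17:R b3@18:L b6@20:L]
Beat 12 (L): throw ball4 h=3 -> lands@15:R; in-air after throw: [b5@13:R b7@14:L b4@15:R b1@16:L b2@17:R b3@18:L b6@20:L]
Beat 13 (R): throw ball5 h=6 -> lands@19:R; in-air after throw: [b7@14:L b4@15:R b1@16:L b2@17:R b3@18:L b5@19:R b6@20:L]
Ball 5: thrown@4 h=3 -> first land @7; rethrown@7 h=6 -> second land @13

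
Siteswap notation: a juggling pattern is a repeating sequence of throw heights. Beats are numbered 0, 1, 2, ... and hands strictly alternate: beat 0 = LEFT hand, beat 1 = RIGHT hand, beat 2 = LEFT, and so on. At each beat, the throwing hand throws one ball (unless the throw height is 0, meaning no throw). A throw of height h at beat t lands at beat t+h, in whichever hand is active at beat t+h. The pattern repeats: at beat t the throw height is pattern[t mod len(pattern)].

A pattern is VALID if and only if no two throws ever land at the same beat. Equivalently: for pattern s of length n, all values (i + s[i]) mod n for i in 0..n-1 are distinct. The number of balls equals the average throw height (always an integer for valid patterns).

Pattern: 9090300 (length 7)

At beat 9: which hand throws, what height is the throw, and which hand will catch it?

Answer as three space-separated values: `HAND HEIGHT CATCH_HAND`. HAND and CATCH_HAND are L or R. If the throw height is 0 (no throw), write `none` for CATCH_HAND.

Answer: R 9 L

Derivation:
Beat 9: 9 mod 2 = 1, so hand = R
Throw height = pattern[9 mod 7] = pattern[2] = 9
Lands at beat 9+9=18, 18 mod 2 = 0, so catch hand = L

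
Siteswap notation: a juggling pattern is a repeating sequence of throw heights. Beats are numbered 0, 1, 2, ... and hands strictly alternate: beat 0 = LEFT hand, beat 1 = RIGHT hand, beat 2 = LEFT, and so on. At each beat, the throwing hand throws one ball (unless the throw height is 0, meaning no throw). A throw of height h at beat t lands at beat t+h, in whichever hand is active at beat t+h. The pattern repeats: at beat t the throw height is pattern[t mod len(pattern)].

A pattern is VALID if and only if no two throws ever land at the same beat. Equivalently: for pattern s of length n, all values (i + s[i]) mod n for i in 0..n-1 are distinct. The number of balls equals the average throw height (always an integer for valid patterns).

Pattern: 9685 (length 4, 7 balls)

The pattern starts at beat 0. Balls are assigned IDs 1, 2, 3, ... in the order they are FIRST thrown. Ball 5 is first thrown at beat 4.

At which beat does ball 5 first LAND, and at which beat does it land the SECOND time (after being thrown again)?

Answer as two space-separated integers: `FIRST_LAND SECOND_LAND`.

Answer: 13 19

Derivation:
Beat 0 (L): throw ball1 h=9 -> lands@9:R; in-air after throw: [b1@9:R]
Beat 1 (R): throw ball2 h=6 -> lands@7:R; in-air after throw: [b2@7:R b1@9:R]
Beat 2 (L): throw ball3 h=8 -> lands@10:L; in-air after throw: [b2@7:R b1@9:R b3@10:L]
Beat 3 (R): throw ball4 h=5 -> lands@8:L; in-air after throw: [b2@7:R b4@8:L b1@9:R b3@10:L]
Beat 4 (L): throw ball5 h=9 -> lands@13:R; in-air after throw: [b2@7:R b4@8:L b1@9:R b3@10:L b5@13:R]
Beat 5 (R): throw ball6 h=6 -> lands@11:R; in-air after throw: [b2@7:R b4@8:L b1@9:R b3@10:L b6@11:R b5@13:R]
Beat 6 (L): throw ball7 h=8 -> lands@14:L; in-air after throw: [b2@7:R b4@8:L b1@9:R b3@10:L b6@11:R b5@13:R b7@14:L]
Beat 7 (R): throw ball2 h=5 -> lands@12:L; in-air after throw: [b4@8:L b1@9:R b3@10:L b6@11:R b2@12:L b5@13:R b7@14:L]
Beat 8 (L): throw ball4 h=9 -> lands@17:R; in-air after throw: [b1@9:R b3@10:L b6@11:R b2@12:L b5@13:R b7@14:L b4@17:R]
Beat 9 (R): throw ball1 h=6 -> lands@15:R; in-air after throw: [b3@10:L b6@11:R b2@12:L b5@13:R b7@14:L b1@15:R b4@17:R]
Beat 10 (L): throw ball3 h=8 -> lands@18:L; in-air after throw: [b6@11:R b2@12:L b5@13:R b7@14:L b1@15:R b4@17:R b3@18:L]
Beat 11 (R): throw ball6 h=5 -> lands@16:L; in-air after throw: [b2@12:L b5@13:R b7@14:L b1@15:R b6@16:L b4@17:R b3@18:L]
Beat 12 (L): throw ball2 h=9 -> lands@21:R; in-air after throw: [b5@13:R b7@14:L b1@15:R b6@16:L b4@17:R b3@18:L b2@21:R]
Beat 13 (R): throw ball5 h=6 -> lands@19:R; in-air after throw: [b7@14:L b1@15:R b6@16:L b4@17:R b3@18:L b5@19:R b2@21:R]
Beat 14 (L): throw ball7 h=8 -> lands@22:L; in-air after throw: [b1@15:R b6@16:L b4@17:R b3@18:L b5@19:R b2@21:R b7@22:L]
Beat 15 (R): throw ball1 h=5 -> lands@20:L; in-air after throw: [b6@16:L b4@17:R b3@18:L b5@19:R b1@20:L b2@21:R b7@22:L]
Beat 16 (L): throw ball6 h=9 -> lands@25:R; in-air after throw: [b4@17:R b3@18:L b5@19:R b1@20:L b2@21:R b7@22:L b6@25:R]
Beat 17 (R): throw ball4 h=6 -> lands@23:R; in-air after throw: [b3@18:L b5@19:R b1@20:L b2@21:R b7@22:L b4@23:R b6@25:R]
Beat 18 (L): throw ball3 h=8 -> lands@26:L; in-air after throw: [b5@19:R b1@20:L b2@21:R b7@22:L b4@23:R b6@25:R b3@26:L]
Beat 19 (R): throw ball5 h=5 -> lands@24:L; in-air after throw: [b1@20:L b2@21:R b7@22:L b4@23:R b5@24:L b6@25:R b3@26:L]
Ball 5: thrown@4 h=9 -> first land @13; rethrown@13 h=6 -> second land @19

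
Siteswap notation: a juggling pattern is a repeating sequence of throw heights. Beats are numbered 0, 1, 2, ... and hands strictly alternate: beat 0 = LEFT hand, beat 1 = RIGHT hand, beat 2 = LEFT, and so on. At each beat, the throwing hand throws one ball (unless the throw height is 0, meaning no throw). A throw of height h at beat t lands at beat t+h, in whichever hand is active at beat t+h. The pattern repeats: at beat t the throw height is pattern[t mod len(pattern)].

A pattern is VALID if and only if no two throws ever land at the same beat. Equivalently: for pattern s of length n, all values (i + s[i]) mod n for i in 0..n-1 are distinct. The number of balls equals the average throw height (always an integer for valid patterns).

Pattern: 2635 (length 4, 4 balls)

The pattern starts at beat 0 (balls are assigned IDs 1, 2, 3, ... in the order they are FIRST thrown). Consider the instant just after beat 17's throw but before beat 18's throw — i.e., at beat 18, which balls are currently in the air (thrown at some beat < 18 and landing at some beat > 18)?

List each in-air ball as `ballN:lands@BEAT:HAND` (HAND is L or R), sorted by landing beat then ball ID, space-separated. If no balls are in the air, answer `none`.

Answer: ball3:lands@19:R ball4:lands@20:L ball2:lands@23:R

Derivation:
Beat 0 (L): throw ball1 h=2 -> lands@2:L; in-air after throw: [b1@2:L]
Beat 1 (R): throw ball2 h=6 -> lands@7:R; in-air after throw: [b1@2:L b2@7:R]
Beat 2 (L): throw ball1 h=3 -> lands@5:R; in-air after throw: [b1@5:R b2@7:R]
Beat 3 (R): throw ball3 h=5 -> lands@8:L; in-air after throw: [b1@5:R b2@7:R b3@8:L]
Beat 4 (L): throw ball4 h=2 -> lands@6:L; in-air after throw: [b1@5:R b4@6:L b2@7:R b3@8:L]
Beat 5 (R): throw ball1 h=6 -> lands@11:R; in-air after throw: [b4@6:L b2@7:R b3@8:L b1@11:R]
Beat 6 (L): throw ball4 h=3 -> lands@9:R; in-air after throw: [b2@7:R b3@8:L b4@9:R b1@11:R]
Beat 7 (R): throw ball2 h=5 -> lands@12:L; in-air after throw: [b3@8:L b4@9:R b1@11:R b2@12:L]
Beat 8 (L): throw ball3 h=2 -> lands@10:L; in-air after throw: [b4@9:R b3@10:L b1@11:R b2@12:L]
Beat 9 (R): throw ball4 h=6 -> lands@15:R; in-air after throw: [b3@10:L b1@11:R b2@12:L b4@15:R]
Beat 10 (L): throw ball3 h=3 -> lands@13:R; in-air after throw: [b1@11:R b2@12:L b3@13:R b4@15:R]
Beat 11 (R): throw ball1 h=5 -> lands@16:L; in-air after throw: [b2@12:L b3@13:R b4@15:R b1@16:L]
Beat 12 (L): throw ball2 h=2 -> lands@14:L; in-air after throw: [b3@13:R b2@14:L b4@15:R b1@16:L]
Beat 13 (R): throw ball3 h=6 -> lands@19:R; in-air after throw: [b2@14:L b4@15:R b1@16:L b3@19:R]
Beat 14 (L): throw ball2 h=3 -> lands@17:R; in-air after throw: [b4@15:R b1@16:L b2@17:R b3@19:R]
Beat 15 (R): throw ball4 h=5 -> lands@20:L; in-air after throw: [b1@16:L b2@17:R b3@19:R b4@20:L]
Beat 16 (L): throw ball1 h=2 -> lands@18:L; in-air after throw: [b2@17:R b1@18:L b3@19:R b4@20:L]
Beat 17 (R): throw ball2 h=6 -> lands@23:R; in-air after throw: [b1@18:L b3@19:R b4@20:L b2@23:R]
Beat 18 (L): throw ball1 h=3 -> lands@21:R; in-air after throw: [b3@19:R b4@20:L b1@21:R b2@23:R]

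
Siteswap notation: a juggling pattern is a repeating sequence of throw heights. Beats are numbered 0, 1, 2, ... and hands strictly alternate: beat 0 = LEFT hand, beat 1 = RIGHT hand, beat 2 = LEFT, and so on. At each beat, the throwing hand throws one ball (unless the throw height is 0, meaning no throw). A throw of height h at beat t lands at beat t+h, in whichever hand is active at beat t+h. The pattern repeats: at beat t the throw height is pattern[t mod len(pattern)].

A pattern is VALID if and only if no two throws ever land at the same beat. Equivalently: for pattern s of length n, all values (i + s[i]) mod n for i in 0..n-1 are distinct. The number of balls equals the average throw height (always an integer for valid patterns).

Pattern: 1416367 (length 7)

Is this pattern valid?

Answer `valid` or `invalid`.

Answer: valid

Derivation:
i=0: (i + s[i]) mod n = (0 + 1) mod 7 = 1
i=1: (i + s[i]) mod n = (1 + 4) mod 7 = 5
i=2: (i + s[i]) mod n = (2 + 1) mod 7 = 3
i=3: (i + s[i]) mod n = (3 + 6) mod 7 = 2
i=4: (i + s[i]) mod n = (4 + 3) mod 7 = 0
i=5: (i + s[i]) mod n = (5 + 6) mod 7 = 4
i=6: (i + s[i]) mod n = (6 + 7) mod 7 = 6
Residues: [1, 5, 3, 2, 0, 4, 6], distinct: True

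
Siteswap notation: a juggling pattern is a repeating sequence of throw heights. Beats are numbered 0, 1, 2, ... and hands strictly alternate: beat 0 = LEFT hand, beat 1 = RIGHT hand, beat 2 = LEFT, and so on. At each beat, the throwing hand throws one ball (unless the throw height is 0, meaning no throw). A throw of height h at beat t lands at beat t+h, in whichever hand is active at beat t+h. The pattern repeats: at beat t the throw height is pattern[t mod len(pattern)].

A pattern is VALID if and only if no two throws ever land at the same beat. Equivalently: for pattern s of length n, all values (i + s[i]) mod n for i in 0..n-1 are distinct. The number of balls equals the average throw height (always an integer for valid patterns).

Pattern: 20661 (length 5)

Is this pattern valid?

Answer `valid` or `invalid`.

Answer: valid

Derivation:
i=0: (i + s[i]) mod n = (0 + 2) mod 5 = 2
i=1: (i + s[i]) mod n = (1 + 0) mod 5 = 1
i=2: (i + s[i]) mod n = (2 + 6) mod 5 = 3
i=3: (i + s[i]) mod n = (3 + 6) mod 5 = 4
i=4: (i + s[i]) mod n = (4 + 1) mod 5 = 0
Residues: [2, 1, 3, 4, 0], distinct: True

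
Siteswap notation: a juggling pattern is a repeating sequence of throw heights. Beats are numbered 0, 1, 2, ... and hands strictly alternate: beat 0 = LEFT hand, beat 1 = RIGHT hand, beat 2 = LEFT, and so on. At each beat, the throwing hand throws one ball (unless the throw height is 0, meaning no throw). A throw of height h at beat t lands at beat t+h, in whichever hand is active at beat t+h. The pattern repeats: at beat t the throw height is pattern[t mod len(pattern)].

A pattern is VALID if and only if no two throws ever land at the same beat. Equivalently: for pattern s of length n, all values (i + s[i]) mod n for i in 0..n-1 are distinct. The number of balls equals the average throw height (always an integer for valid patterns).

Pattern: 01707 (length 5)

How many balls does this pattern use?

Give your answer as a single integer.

Pattern = [0, 1, 7, 0, 7], length n = 5
  position 0: throw height = 0, running sum = 0
  position 1: throw height = 1, running sum = 1
  position 2: throw height = 7, running sum = 8
  position 3: throw height = 0, running sum = 8
  position 4: throw height = 7, running sum = 15
Total sum = 15; balls = sum / n = 15 / 5 = 3

Answer: 3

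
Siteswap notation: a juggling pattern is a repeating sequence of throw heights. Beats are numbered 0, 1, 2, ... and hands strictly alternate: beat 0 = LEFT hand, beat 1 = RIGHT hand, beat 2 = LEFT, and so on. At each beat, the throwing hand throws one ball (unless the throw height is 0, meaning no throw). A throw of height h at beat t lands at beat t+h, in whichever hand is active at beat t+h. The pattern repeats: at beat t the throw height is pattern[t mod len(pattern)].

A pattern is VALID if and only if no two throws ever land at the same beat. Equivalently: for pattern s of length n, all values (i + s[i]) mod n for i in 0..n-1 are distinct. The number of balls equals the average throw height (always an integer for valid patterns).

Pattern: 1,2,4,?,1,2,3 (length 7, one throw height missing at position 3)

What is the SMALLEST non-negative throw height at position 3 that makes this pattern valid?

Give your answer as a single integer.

Answer: 1

Derivation:
i=0: (0 + 1) mod 7 = 1
i=1: (1 + 2) mod 7 = 3
i=2: (2 + 4) mod 7 = 6
i=3: s[i]=? (unknown)
i=4: (4 + 1) mod 7 = 5
i=5: (5 + 2) mod 7 = 0
i=6: (6 + 3) mod 7 = 2
Known residues: [0, 1, 2, 3, 5, 6]; need a permutation of 0..6, so missing residue r = 4
Need (3 + s) mod 7 = 4; smallest s = (4 - 3) mod 7 = 1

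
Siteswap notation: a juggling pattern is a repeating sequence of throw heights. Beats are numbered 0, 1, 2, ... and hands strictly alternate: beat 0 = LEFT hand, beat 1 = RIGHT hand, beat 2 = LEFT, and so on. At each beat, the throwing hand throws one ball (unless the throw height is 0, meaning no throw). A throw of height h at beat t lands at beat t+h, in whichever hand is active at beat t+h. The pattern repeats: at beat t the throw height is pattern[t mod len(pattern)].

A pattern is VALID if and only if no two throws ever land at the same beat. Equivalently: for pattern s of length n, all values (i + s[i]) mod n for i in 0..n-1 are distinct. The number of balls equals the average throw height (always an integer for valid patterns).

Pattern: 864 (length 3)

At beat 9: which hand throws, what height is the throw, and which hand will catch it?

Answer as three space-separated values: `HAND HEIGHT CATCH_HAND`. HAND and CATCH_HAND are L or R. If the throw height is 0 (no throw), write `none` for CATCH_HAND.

Beat 9: 9 mod 2 = 1, so hand = R
Throw height = pattern[9 mod 3] = pattern[0] = 8
Lands at beat 9+8=17, 17 mod 2 = 1, so catch hand = R

Answer: R 8 R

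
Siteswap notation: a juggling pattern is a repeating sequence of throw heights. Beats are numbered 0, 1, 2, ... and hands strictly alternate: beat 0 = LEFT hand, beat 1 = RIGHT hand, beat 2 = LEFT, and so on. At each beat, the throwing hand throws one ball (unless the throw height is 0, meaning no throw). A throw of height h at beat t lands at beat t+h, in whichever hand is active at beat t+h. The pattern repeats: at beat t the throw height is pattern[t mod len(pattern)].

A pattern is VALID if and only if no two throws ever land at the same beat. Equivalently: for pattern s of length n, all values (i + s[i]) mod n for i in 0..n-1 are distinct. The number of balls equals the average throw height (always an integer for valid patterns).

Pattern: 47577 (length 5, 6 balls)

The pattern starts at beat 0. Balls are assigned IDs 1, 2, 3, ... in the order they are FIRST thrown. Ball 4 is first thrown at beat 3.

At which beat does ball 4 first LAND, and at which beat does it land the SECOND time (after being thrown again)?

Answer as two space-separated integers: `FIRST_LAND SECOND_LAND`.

Answer: 10 14

Derivation:
Beat 0 (L): throw ball1 h=4 -> lands@4:L; in-air after throw: [b1@4:L]
Beat 1 (R): throw ball2 h=7 -> lands@8:L; in-air after throw: [b1@4:L b2@8:L]
Beat 2 (L): throw ball3 h=5 -> lands@7:R; in-air after throw: [b1@4:L b3@7:R b2@8:L]
Beat 3 (R): throw ball4 h=7 -> lands@10:L; in-air after throw: [b1@4:L b3@7:R b2@8:L b4@10:L]
Beat 4 (L): throw ball1 h=7 -> lands@11:R; in-air after throw: [b3@7:R b2@8:L b4@10:L b1@11:R]
Beat 5 (R): throw ball5 h=4 -> lands@9:R; in-air after throw: [b3@7:R b2@8:L b5@9:R b4@10:L b1@11:R]
Beat 6 (L): throw ball6 h=7 -> lands@13:R; in-air after throw: [b3@7:R b2@8:L b5@9:R b4@10:L b1@11:R b6@13:R]
Beat 7 (R): throw ball3 h=5 -> lands@12:L; in-air after throw: [b2@8:L b5@9:R b4@10:L b1@11:R b3@12:L b6@13:R]
Beat 8 (L): throw ball2 h=7 -> lands@15:R; in-air after throw: [b5@9:R b4@10:L b1@11:R b3@12:L b6@13:R b2@15:R]
Beat 9 (R): throw ball5 h=7 -> lands@16:L; in-air after throw: [b4@10:L b1@11:R b3@12:L b6@13:R b2@15:R b5@16:L]
Beat 10 (L): throw ball4 h=4 -> lands@14:L; in-air after throw: [b1@11:R b3@12:L b6@13:R b4@14:L b2@15:R b5@16:L]
Beat 11 (R): throw ball1 h=7 -> lands@18:L; in-air after throw: [b3@12:L b6@13:R b4@14:L b2@15:R b5@16:L b1@18:L]
Beat 12 (L): throw ball3 h=5 -> lands@17:R; in-air after throw: [b6@13:R b4@14:L b2@15:R b5@16:L b3@17:R b1@18:L]
Beat 13 (R): throw ball6 h=7 -> lands@20:L; in-air after throw: [b4@14:L b2@15:R b5@16:L b3@17:R b1@18:L b6@20:L]
Beat 14 (L): throw ball4 h=7 -> lands@21:R; in-air after throw: [b2@15:R b5@16:L b3@17:R b1@18:L b6@20:L b4@21:R]
Ball 4: thrown@3 h=7 -> first land @10; rethrown@10 h=4 -> second land @14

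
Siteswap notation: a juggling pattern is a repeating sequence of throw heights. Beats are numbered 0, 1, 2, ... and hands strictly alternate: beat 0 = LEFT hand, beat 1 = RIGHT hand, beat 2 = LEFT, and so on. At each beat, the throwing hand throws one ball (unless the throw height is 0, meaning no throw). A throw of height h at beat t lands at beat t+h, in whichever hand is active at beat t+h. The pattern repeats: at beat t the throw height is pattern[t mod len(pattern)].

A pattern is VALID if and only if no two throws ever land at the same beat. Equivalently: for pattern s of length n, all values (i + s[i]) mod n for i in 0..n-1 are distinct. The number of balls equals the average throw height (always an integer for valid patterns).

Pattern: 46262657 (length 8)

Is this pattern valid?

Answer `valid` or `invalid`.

Answer: invalid

Derivation:
i=0: (i + s[i]) mod n = (0 + 4) mod 8 = 4
i=1: (i + s[i]) mod n = (1 + 6) mod 8 = 7
i=2: (i + s[i]) mod n = (2 + 2) mod 8 = 4
i=3: (i + s[i]) mod n = (3 + 6) mod 8 = 1
i=4: (i + s[i]) mod n = (4 + 2) mod 8 = 6
i=5: (i + s[i]) mod n = (5 + 6) mod 8 = 3
i=6: (i + s[i]) mod n = (6 + 5) mod 8 = 3
i=7: (i + s[i]) mod n = (7 + 7) mod 8 = 6
Residues: [4, 7, 4, 1, 6, 3, 3, 6], distinct: False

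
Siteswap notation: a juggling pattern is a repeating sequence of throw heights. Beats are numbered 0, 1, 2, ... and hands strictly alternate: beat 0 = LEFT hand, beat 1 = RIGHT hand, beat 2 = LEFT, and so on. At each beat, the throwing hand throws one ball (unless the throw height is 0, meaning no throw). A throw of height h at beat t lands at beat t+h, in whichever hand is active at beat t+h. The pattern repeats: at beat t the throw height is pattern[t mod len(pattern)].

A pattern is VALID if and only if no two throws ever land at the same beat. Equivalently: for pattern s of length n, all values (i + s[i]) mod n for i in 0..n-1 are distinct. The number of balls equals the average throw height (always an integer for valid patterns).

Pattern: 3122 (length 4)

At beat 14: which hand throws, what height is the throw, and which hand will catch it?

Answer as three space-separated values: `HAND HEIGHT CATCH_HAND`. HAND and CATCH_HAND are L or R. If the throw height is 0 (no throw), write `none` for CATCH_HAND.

Answer: L 2 L

Derivation:
Beat 14: 14 mod 2 = 0, so hand = L
Throw height = pattern[14 mod 4] = pattern[2] = 2
Lands at beat 14+2=16, 16 mod 2 = 0, so catch hand = L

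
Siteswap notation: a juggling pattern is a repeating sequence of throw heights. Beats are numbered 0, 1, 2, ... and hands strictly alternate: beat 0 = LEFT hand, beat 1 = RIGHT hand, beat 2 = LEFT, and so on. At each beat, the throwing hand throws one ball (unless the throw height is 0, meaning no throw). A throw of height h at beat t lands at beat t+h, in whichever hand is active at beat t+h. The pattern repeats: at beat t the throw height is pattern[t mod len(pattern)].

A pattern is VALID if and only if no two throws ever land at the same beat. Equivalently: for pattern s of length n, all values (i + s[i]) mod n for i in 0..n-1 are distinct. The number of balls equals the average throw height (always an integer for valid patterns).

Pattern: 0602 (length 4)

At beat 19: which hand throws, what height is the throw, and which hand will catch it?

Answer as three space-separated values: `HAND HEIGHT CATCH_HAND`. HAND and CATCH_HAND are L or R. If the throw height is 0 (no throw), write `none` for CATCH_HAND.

Answer: R 2 R

Derivation:
Beat 19: 19 mod 2 = 1, so hand = R
Throw height = pattern[19 mod 4] = pattern[3] = 2
Lands at beat 19+2=21, 21 mod 2 = 1, so catch hand = R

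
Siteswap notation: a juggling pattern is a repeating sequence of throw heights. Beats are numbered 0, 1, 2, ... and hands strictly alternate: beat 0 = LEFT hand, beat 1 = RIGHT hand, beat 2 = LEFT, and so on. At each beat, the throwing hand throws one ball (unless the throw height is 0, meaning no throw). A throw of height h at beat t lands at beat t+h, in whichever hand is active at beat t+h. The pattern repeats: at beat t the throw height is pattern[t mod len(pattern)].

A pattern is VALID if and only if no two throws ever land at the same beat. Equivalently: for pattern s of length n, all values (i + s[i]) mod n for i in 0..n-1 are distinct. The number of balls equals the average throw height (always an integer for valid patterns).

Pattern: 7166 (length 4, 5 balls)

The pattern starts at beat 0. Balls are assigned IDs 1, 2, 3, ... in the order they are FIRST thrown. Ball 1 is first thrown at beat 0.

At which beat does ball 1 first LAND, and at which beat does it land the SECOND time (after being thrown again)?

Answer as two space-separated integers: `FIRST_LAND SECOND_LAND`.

Answer: 7 13

Derivation:
Beat 0 (L): throw ball1 h=7 -> lands@7:R; in-air after throw: [b1@7:R]
Beat 1 (R): throw ball2 h=1 -> lands@2:L; in-air after throw: [b2@2:L b1@7:R]
Beat 2 (L): throw ball2 h=6 -> lands@8:L; in-air after throw: [b1@7:R b2@8:L]
Beat 3 (R): throw ball3 h=6 -> lands@9:R; in-air after throw: [b1@7:R b2@8:L b3@9:R]
Beat 4 (L): throw ball4 h=7 -> lands@11:R; in-air after throw: [b1@7:R b2@8:L b3@9:R b4@11:R]
Beat 5 (R): throw ball5 h=1 -> lands@6:L; in-air after throw: [b5@6:L b1@7:R b2@8:L b3@9:R b4@11:R]
Beat 6 (L): throw ball5 h=6 -> lands@12:L; in-air after throw: [b1@7:R b2@8:L b3@9:R b4@11:R b5@12:L]
Beat 7 (R): throw ball1 h=6 -> lands@13:R; in-air after throw: [b2@8:L b3@9:R b4@11:R b5@12:L b1@13:R]
Beat 8 (L): throw ball2 h=7 -> lands@15:R; in-air after throw: [b3@9:R b4@11:R b5@12:L b1@13:R b2@15:R]
Beat 9 (R): throw ball3 h=1 -> lands@10:L; in-air after throw: [b3@10:L b4@11:R b5@12:L b1@13:R b2@15:R]
Beat 10 (L): throw ball3 h=6 -> lands@16:L; in-air after throw: [b4@11:R b5@12:L b1@13:R b2@15:R b3@16:L]
Beat 11 (R): throw ball4 h=6 -> lands@17:R; in-air after throw: [b5@12:L b1@13:R b2@15:R b3@16:L b4@17:R]
Beat 12 (L): throw ball5 h=7 -> lands@19:R; in-air after throw: [b1@13:R b2@15:R b3@16:L b4@17:R b5@19:R]
Beat 13 (R): throw ball1 h=1 -> lands@14:L; in-air after throw: [b1@14:L b2@15:R b3@16:L b4@17:R b5@19:R]
Ball 1: thrown@0 h=7 -> first land @7; rethrown@7 h=6 -> second land @13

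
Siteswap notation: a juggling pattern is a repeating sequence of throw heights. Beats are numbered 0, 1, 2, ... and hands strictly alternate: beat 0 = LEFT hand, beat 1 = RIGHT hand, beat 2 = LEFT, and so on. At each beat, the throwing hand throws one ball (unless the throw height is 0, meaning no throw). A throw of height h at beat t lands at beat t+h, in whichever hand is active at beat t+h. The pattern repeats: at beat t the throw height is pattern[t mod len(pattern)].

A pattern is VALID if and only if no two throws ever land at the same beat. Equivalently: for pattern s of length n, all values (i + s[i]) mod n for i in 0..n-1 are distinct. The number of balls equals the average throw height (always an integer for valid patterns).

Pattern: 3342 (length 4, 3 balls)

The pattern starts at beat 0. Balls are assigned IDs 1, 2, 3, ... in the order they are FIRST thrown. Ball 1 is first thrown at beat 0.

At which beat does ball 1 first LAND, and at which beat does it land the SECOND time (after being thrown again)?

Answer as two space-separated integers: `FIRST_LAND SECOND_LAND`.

Beat 0 (L): throw ball1 h=3 -> lands@3:R; in-air after throw: [b1@3:R]
Beat 1 (R): throw ball2 h=3 -> lands@4:L; in-air after throw: [b1@3:R b2@4:L]
Beat 2 (L): throw ball3 h=4 -> lands@6:L; in-air after throw: [b1@3:R b2@4:L b3@6:L]
Beat 3 (R): throw ball1 h=2 -> lands@5:R; in-air after throw: [b2@4:L b1@5:R b3@6:L]
Beat 4 (L): throw ball2 h=3 -> lands@7:R; in-air after throw: [b1@5:R b3@6:L b2@7:R]
Beat 5 (R): throw ball1 h=3 -> lands@8:L; in-air after throw: [b3@6:L b2@7:R b1@8:L]
Ball 1: thrown@0 h=3 -> first land @3; rethrown@3 h=2 -> second land @5

Answer: 3 5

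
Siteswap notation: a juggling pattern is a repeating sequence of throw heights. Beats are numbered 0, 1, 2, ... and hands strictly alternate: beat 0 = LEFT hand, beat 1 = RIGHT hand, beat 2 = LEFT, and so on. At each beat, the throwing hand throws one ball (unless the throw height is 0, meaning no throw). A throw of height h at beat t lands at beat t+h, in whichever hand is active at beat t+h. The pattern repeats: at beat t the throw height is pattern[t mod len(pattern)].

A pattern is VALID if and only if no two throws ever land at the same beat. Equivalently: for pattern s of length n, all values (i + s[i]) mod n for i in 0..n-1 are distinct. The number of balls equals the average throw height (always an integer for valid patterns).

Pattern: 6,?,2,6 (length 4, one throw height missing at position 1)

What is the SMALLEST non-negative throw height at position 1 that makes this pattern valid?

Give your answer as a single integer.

Answer: 2

Derivation:
i=0: (0 + 6) mod 4 = 2
i=1: s[i]=? (unknown)
i=2: (2 + 2) mod 4 = 0
i=3: (3 + 6) mod 4 = 1
Known residues: [0, 1, 2]; need a permutation of 0..3, so missing residue r = 3
Need (1 + s) mod 4 = 3; smallest s = (3 - 1) mod 4 = 2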